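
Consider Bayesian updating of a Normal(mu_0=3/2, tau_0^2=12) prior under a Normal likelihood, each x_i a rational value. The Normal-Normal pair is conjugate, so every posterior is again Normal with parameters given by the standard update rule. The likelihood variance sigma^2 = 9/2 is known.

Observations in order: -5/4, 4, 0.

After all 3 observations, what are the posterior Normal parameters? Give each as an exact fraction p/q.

obs 1: x=-5/4 → posterior Normal(-1/2, 36/11)
obs 2: x=4 → posterior Normal(53/38, 36/19)
obs 3: x=0 → posterior Normal(53/54, 4/3)

mu_0=53/54, tau_0^2=4/3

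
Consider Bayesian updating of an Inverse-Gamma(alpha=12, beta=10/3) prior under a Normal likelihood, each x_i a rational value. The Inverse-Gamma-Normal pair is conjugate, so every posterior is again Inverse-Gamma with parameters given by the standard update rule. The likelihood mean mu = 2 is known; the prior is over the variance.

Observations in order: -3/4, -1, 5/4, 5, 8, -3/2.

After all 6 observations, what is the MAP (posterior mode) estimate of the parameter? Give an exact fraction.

obs 1: x=-3/4 → posterior Inverse-Gamma(25/2, 683/96)
obs 2: x=-1 → posterior Inverse-Gamma(13, 1115/96)
obs 3: x=5/4 → posterior Inverse-Gamma(27/2, 571/48)
obs 4: x=5 → posterior Inverse-Gamma(14, 787/48)
obs 5: x=8 → posterior Inverse-Gamma(29/2, 1651/48)
obs 6: x=-3/2 → posterior Inverse-Gamma(15, 1945/48)

1945/768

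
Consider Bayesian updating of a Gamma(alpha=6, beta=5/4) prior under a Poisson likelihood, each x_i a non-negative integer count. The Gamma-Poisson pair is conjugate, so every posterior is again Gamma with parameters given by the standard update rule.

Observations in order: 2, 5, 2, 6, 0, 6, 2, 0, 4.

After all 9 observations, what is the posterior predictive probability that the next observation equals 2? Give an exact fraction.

498687934651007495371215406783919295443777866976813322032/2428380447472097974305091567498407675884664058685302734375

obs 1: x=2 → posterior Gamma(8, 9/4)
obs 2: x=5 → posterior Gamma(13, 13/4)
obs 3: x=2 → posterior Gamma(15, 17/4)
obs 4: x=6 → posterior Gamma(21, 21/4)
obs 5: x=0 → posterior Gamma(21, 25/4)
obs 6: x=6 → posterior Gamma(27, 29/4)
obs 7: x=2 → posterior Gamma(29, 33/4)
obs 8: x=0 → posterior Gamma(29, 37/4)
obs 9: x=4 → posterior Gamma(33, 41/4)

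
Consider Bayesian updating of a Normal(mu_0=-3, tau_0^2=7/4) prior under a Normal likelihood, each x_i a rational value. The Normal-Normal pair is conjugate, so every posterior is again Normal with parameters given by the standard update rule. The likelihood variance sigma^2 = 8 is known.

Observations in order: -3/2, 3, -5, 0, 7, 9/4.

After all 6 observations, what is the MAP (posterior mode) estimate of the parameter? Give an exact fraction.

obs 1: x=-3/2 → posterior Normal(-71/26, 56/39)
obs 2: x=3 → posterior Normal(-171/92, 28/23)
obs 3: x=-5 → posterior Normal(-241/106, 56/53)
obs 4: x=0 → posterior Normal(-241/120, 14/15)
obs 5: x=7 → posterior Normal(-143/134, 56/67)
obs 6: x=9/4 → posterior Normal(-223/296, 28/37)

-223/296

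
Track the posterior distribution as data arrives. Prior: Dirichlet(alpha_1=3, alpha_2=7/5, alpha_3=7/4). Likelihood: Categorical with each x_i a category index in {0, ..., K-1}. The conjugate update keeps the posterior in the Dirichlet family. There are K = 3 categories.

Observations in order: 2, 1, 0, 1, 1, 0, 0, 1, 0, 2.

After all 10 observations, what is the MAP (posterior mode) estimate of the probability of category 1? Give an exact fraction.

88/263

obs 1: x=2 → posterior Dirichlet(3, 7/5, 11/4)
obs 2: x=1 → posterior Dirichlet(3, 12/5, 11/4)
obs 3: x=0 → posterior Dirichlet(4, 12/5, 11/4)
obs 4: x=1 → posterior Dirichlet(4, 17/5, 11/4)
obs 5: x=1 → posterior Dirichlet(4, 22/5, 11/4)
obs 6: x=0 → posterior Dirichlet(5, 22/5, 11/4)
obs 7: x=0 → posterior Dirichlet(6, 22/5, 11/4)
obs 8: x=1 → posterior Dirichlet(6, 27/5, 11/4)
obs 9: x=0 → posterior Dirichlet(7, 27/5, 11/4)
obs 10: x=2 → posterior Dirichlet(7, 27/5, 15/4)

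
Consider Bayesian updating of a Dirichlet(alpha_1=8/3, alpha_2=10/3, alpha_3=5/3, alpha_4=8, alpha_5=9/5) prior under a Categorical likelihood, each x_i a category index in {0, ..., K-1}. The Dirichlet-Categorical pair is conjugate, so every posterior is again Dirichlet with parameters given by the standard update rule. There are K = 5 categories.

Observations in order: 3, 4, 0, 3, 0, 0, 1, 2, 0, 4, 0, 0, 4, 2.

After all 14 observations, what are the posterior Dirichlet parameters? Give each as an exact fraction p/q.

alpha_1=26/3, alpha_2=13/3, alpha_3=11/3, alpha_4=10, alpha_5=24/5

obs 1: x=3 → posterior Dirichlet(8/3, 10/3, 5/3, 9, 9/5)
obs 2: x=4 → posterior Dirichlet(8/3, 10/3, 5/3, 9, 14/5)
obs 3: x=0 → posterior Dirichlet(11/3, 10/3, 5/3, 9, 14/5)
obs 4: x=3 → posterior Dirichlet(11/3, 10/3, 5/3, 10, 14/5)
obs 5: x=0 → posterior Dirichlet(14/3, 10/3, 5/3, 10, 14/5)
obs 6: x=0 → posterior Dirichlet(17/3, 10/3, 5/3, 10, 14/5)
obs 7: x=1 → posterior Dirichlet(17/3, 13/3, 5/3, 10, 14/5)
obs 8: x=2 → posterior Dirichlet(17/3, 13/3, 8/3, 10, 14/5)
obs 9: x=0 → posterior Dirichlet(20/3, 13/3, 8/3, 10, 14/5)
obs 10: x=4 → posterior Dirichlet(20/3, 13/3, 8/3, 10, 19/5)
obs 11: x=0 → posterior Dirichlet(23/3, 13/3, 8/3, 10, 19/5)
obs 12: x=0 → posterior Dirichlet(26/3, 13/3, 8/3, 10, 19/5)
obs 13: x=4 → posterior Dirichlet(26/3, 13/3, 8/3, 10, 24/5)
obs 14: x=2 → posterior Dirichlet(26/3, 13/3, 11/3, 10, 24/5)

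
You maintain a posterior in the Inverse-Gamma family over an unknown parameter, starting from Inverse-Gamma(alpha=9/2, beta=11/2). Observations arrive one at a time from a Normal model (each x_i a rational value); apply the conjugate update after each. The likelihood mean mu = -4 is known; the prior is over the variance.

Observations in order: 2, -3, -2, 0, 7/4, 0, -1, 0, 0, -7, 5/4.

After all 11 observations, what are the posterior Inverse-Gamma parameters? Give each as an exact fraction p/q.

obs 1: x=2 → posterior Inverse-Gamma(5, 47/2)
obs 2: x=-3 → posterior Inverse-Gamma(11/2, 24)
obs 3: x=-2 → posterior Inverse-Gamma(6, 26)
obs 4: x=0 → posterior Inverse-Gamma(13/2, 34)
obs 5: x=7/4 → posterior Inverse-Gamma(7, 1617/32)
obs 6: x=0 → posterior Inverse-Gamma(15/2, 1873/32)
obs 7: x=-1 → posterior Inverse-Gamma(8, 2017/32)
obs 8: x=0 → posterior Inverse-Gamma(17/2, 2273/32)
obs 9: x=0 → posterior Inverse-Gamma(9, 2529/32)
obs 10: x=-7 → posterior Inverse-Gamma(19/2, 2673/32)
obs 11: x=5/4 → posterior Inverse-Gamma(10, 1557/16)

alpha=10, beta=1557/16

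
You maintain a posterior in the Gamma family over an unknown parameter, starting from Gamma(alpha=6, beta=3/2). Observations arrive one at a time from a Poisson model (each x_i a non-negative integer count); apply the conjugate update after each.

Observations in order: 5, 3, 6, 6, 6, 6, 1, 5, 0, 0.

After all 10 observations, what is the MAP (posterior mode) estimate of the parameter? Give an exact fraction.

86/23

obs 1: x=5 → posterior Gamma(11, 5/2)
obs 2: x=3 → posterior Gamma(14, 7/2)
obs 3: x=6 → posterior Gamma(20, 9/2)
obs 4: x=6 → posterior Gamma(26, 11/2)
obs 5: x=6 → posterior Gamma(32, 13/2)
obs 6: x=6 → posterior Gamma(38, 15/2)
obs 7: x=1 → posterior Gamma(39, 17/2)
obs 8: x=5 → posterior Gamma(44, 19/2)
obs 9: x=0 → posterior Gamma(44, 21/2)
obs 10: x=0 → posterior Gamma(44, 23/2)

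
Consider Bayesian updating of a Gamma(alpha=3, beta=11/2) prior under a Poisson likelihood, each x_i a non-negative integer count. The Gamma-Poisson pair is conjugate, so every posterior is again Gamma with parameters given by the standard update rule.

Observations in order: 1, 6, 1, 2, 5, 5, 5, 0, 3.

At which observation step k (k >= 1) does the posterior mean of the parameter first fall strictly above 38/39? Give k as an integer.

obs 1: x=1 → posterior Gamma(4, 13/2)
obs 2: x=6 → posterior Gamma(10, 15/2)
obs 3: x=1 → posterior Gamma(11, 17/2)
obs 4: x=2 → posterior Gamma(13, 19/2)
obs 5: x=5 → posterior Gamma(18, 21/2)
obs 6: x=5 → posterior Gamma(23, 23/2)
obs 7: x=5 → posterior Gamma(28, 25/2)
obs 8: x=0 → posterior Gamma(28, 27/2)
obs 9: x=3 → posterior Gamma(31, 29/2)

k = 2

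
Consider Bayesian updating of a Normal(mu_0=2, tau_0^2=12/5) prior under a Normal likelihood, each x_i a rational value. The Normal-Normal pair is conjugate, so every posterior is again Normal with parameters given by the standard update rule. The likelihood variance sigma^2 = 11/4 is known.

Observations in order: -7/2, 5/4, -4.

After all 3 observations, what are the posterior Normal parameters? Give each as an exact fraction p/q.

mu_0=-190/199, tau_0^2=132/199

obs 1: x=-7/2 → posterior Normal(-58/103, 132/103)
obs 2: x=5/4 → posterior Normal(2/151, 132/151)
obs 3: x=-4 → posterior Normal(-190/199, 132/199)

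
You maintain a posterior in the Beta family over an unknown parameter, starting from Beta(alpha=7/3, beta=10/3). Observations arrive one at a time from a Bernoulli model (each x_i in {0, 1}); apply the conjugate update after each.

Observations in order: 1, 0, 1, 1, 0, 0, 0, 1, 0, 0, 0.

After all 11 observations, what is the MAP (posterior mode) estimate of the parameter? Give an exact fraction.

4/11

obs 1: x=1 → posterior Beta(10/3, 10/3)
obs 2: x=0 → posterior Beta(10/3, 13/3)
obs 3: x=1 → posterior Beta(13/3, 13/3)
obs 4: x=1 → posterior Beta(16/3, 13/3)
obs 5: x=0 → posterior Beta(16/3, 16/3)
obs 6: x=0 → posterior Beta(16/3, 19/3)
obs 7: x=0 → posterior Beta(16/3, 22/3)
obs 8: x=1 → posterior Beta(19/3, 22/3)
obs 9: x=0 → posterior Beta(19/3, 25/3)
obs 10: x=0 → posterior Beta(19/3, 28/3)
obs 11: x=0 → posterior Beta(19/3, 31/3)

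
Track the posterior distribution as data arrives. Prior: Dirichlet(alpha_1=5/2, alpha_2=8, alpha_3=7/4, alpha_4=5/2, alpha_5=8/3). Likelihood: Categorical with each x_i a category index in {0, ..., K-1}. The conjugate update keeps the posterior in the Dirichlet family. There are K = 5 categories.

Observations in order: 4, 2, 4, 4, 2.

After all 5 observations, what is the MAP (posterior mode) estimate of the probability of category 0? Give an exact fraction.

obs 1: x=4 → posterior Dirichlet(5/2, 8, 7/4, 5/2, 11/3)
obs 2: x=2 → posterior Dirichlet(5/2, 8, 11/4, 5/2, 11/3)
obs 3: x=4 → posterior Dirichlet(5/2, 8, 11/4, 5/2, 14/3)
obs 4: x=4 → posterior Dirichlet(5/2, 8, 11/4, 5/2, 17/3)
obs 5: x=2 → posterior Dirichlet(5/2, 8, 15/4, 5/2, 17/3)

18/209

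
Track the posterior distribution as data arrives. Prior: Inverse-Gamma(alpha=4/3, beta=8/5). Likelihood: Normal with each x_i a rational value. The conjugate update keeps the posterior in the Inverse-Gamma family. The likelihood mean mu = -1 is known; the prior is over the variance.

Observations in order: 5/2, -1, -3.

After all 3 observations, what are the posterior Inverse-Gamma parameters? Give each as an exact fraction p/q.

alpha=17/6, beta=389/40

obs 1: x=5/2 → posterior Inverse-Gamma(11/6, 309/40)
obs 2: x=-1 → posterior Inverse-Gamma(7/3, 309/40)
obs 3: x=-3 → posterior Inverse-Gamma(17/6, 389/40)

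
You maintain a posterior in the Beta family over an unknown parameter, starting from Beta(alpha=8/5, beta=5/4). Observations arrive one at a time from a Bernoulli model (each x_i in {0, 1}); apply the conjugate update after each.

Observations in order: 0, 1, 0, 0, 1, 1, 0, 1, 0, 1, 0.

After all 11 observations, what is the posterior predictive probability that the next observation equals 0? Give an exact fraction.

obs 1: x=0 → posterior Beta(8/5, 9/4)
obs 2: x=1 → posterior Beta(13/5, 9/4)
obs 3: x=0 → posterior Beta(13/5, 13/4)
obs 4: x=0 → posterior Beta(13/5, 17/4)
obs 5: x=1 → posterior Beta(18/5, 17/4)
obs 6: x=1 → posterior Beta(23/5, 17/4)
obs 7: x=0 → posterior Beta(23/5, 21/4)
obs 8: x=1 → posterior Beta(28/5, 21/4)
obs 9: x=0 → posterior Beta(28/5, 25/4)
obs 10: x=1 → posterior Beta(33/5, 25/4)
obs 11: x=0 → posterior Beta(33/5, 29/4)

145/277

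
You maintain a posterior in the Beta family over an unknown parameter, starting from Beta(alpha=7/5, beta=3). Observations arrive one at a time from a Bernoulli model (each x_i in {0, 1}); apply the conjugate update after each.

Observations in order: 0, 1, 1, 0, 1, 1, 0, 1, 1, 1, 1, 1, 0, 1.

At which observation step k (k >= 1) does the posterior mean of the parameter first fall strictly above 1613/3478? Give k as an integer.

obs 1: x=0 → posterior Beta(7/5, 4)
obs 2: x=1 → posterior Beta(12/5, 4)
obs 3: x=1 → posterior Beta(17/5, 4)
obs 4: x=0 → posterior Beta(17/5, 5)
obs 5: x=1 → posterior Beta(22/5, 5)
obs 6: x=1 → posterior Beta(27/5, 5)
obs 7: x=0 → posterior Beta(27/5, 6)
obs 8: x=1 → posterior Beta(32/5, 6)
obs 9: x=1 → posterior Beta(37/5, 6)
obs 10: x=1 → posterior Beta(42/5, 6)
obs 11: x=1 → posterior Beta(47/5, 6)
obs 12: x=1 → posterior Beta(52/5, 6)
obs 13: x=0 → posterior Beta(52/5, 7)
obs 14: x=1 → posterior Beta(57/5, 7)

k = 5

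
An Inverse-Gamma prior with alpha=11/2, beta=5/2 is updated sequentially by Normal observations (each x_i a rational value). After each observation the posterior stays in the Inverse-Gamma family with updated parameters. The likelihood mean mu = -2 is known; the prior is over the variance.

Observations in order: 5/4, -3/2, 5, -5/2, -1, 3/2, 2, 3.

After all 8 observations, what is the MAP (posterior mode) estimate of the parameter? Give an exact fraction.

1909/336

obs 1: x=5/4 → posterior Inverse-Gamma(6, 249/32)
obs 2: x=-3/2 → posterior Inverse-Gamma(13/2, 253/32)
obs 3: x=5 → posterior Inverse-Gamma(7, 1037/32)
obs 4: x=-5/2 → posterior Inverse-Gamma(15/2, 1041/32)
obs 5: x=-1 → posterior Inverse-Gamma(8, 1057/32)
obs 6: x=3/2 → posterior Inverse-Gamma(17/2, 1253/32)
obs 7: x=2 → posterior Inverse-Gamma(9, 1509/32)
obs 8: x=3 → posterior Inverse-Gamma(19/2, 1909/32)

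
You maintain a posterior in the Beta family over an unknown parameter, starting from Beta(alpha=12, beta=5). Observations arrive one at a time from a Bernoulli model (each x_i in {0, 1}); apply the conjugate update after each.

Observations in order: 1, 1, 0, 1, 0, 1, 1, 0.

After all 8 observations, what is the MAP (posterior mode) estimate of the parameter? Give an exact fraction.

obs 1: x=1 → posterior Beta(13, 5)
obs 2: x=1 → posterior Beta(14, 5)
obs 3: x=0 → posterior Beta(14, 6)
obs 4: x=1 → posterior Beta(15, 6)
obs 5: x=0 → posterior Beta(15, 7)
obs 6: x=1 → posterior Beta(16, 7)
obs 7: x=1 → posterior Beta(17, 7)
obs 8: x=0 → posterior Beta(17, 8)

16/23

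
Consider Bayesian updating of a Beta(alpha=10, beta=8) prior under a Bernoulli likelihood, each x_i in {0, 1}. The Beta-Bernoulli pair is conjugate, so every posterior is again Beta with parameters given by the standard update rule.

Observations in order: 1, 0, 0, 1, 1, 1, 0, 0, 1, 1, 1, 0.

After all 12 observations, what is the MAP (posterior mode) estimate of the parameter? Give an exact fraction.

4/7

obs 1: x=1 → posterior Beta(11, 8)
obs 2: x=0 → posterior Beta(11, 9)
obs 3: x=0 → posterior Beta(11, 10)
obs 4: x=1 → posterior Beta(12, 10)
obs 5: x=1 → posterior Beta(13, 10)
obs 6: x=1 → posterior Beta(14, 10)
obs 7: x=0 → posterior Beta(14, 11)
obs 8: x=0 → posterior Beta(14, 12)
obs 9: x=1 → posterior Beta(15, 12)
obs 10: x=1 → posterior Beta(16, 12)
obs 11: x=1 → posterior Beta(17, 12)
obs 12: x=0 → posterior Beta(17, 13)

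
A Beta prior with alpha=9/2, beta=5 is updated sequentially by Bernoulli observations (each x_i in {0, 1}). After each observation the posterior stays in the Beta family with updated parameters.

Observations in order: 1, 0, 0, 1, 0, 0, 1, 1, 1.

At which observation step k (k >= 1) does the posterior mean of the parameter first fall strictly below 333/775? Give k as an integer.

k = 6

obs 1: x=1 → posterior Beta(11/2, 5)
obs 2: x=0 → posterior Beta(11/2, 6)
obs 3: x=0 → posterior Beta(11/2, 7)
obs 4: x=1 → posterior Beta(13/2, 7)
obs 5: x=0 → posterior Beta(13/2, 8)
obs 6: x=0 → posterior Beta(13/2, 9)
obs 7: x=1 → posterior Beta(15/2, 9)
obs 8: x=1 → posterior Beta(17/2, 9)
obs 9: x=1 → posterior Beta(19/2, 9)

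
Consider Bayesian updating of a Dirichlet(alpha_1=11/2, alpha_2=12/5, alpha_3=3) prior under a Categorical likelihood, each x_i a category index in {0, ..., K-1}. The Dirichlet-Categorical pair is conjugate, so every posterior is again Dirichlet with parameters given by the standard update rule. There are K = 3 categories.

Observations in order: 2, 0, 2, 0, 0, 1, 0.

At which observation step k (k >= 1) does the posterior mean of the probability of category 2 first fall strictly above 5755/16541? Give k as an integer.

k = 3

obs 1: x=2 → posterior Dirichlet(11/2, 12/5, 4)
obs 2: x=0 → posterior Dirichlet(13/2, 12/5, 4)
obs 3: x=2 → posterior Dirichlet(13/2, 12/5, 5)
obs 4: x=0 → posterior Dirichlet(15/2, 12/5, 5)
obs 5: x=0 → posterior Dirichlet(17/2, 12/5, 5)
obs 6: x=1 → posterior Dirichlet(17/2, 17/5, 5)
obs 7: x=0 → posterior Dirichlet(19/2, 17/5, 5)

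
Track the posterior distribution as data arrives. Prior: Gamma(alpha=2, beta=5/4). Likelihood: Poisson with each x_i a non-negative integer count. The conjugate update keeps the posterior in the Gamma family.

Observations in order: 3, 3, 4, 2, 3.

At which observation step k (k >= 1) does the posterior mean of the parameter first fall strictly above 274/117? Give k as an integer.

k = 2

obs 1: x=3 → posterior Gamma(5, 9/4)
obs 2: x=3 → posterior Gamma(8, 13/4)
obs 3: x=4 → posterior Gamma(12, 17/4)
obs 4: x=2 → posterior Gamma(14, 21/4)
obs 5: x=3 → posterior Gamma(17, 25/4)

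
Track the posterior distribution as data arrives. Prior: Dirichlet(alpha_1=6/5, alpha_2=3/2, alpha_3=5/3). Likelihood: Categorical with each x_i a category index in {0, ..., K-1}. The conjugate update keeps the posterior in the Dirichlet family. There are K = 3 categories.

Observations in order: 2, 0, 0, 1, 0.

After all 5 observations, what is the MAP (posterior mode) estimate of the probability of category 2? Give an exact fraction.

50/191

obs 1: x=2 → posterior Dirichlet(6/5, 3/2, 8/3)
obs 2: x=0 → posterior Dirichlet(11/5, 3/2, 8/3)
obs 3: x=0 → posterior Dirichlet(16/5, 3/2, 8/3)
obs 4: x=1 → posterior Dirichlet(16/5, 5/2, 8/3)
obs 5: x=0 → posterior Dirichlet(21/5, 5/2, 8/3)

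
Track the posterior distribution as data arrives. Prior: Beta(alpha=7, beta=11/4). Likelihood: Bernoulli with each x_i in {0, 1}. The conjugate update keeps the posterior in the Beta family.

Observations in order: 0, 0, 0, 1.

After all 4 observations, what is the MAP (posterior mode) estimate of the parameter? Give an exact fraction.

28/47

obs 1: x=0 → posterior Beta(7, 15/4)
obs 2: x=0 → posterior Beta(7, 19/4)
obs 3: x=0 → posterior Beta(7, 23/4)
obs 4: x=1 → posterior Beta(8, 23/4)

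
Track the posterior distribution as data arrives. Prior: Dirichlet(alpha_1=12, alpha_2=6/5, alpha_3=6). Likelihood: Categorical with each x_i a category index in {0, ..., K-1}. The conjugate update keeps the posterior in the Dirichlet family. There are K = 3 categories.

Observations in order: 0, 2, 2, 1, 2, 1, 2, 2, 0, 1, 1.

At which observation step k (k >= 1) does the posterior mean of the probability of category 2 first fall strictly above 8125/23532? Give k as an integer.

obs 1: x=0 → posterior Dirichlet(13, 6/5, 6)
obs 2: x=2 → posterior Dirichlet(13, 6/5, 7)
obs 3: x=2 → posterior Dirichlet(13, 6/5, 8)
obs 4: x=1 → posterior Dirichlet(13, 11/5, 8)
obs 5: x=2 → posterior Dirichlet(13, 11/5, 9)
obs 6: x=1 → posterior Dirichlet(13, 16/5, 9)
obs 7: x=2 → posterior Dirichlet(13, 16/5, 10)
obs 8: x=2 → posterior Dirichlet(13, 16/5, 11)
obs 9: x=0 → posterior Dirichlet(14, 16/5, 11)
obs 10: x=1 → posterior Dirichlet(14, 21/5, 11)
obs 11: x=1 → posterior Dirichlet(14, 26/5, 11)

k = 3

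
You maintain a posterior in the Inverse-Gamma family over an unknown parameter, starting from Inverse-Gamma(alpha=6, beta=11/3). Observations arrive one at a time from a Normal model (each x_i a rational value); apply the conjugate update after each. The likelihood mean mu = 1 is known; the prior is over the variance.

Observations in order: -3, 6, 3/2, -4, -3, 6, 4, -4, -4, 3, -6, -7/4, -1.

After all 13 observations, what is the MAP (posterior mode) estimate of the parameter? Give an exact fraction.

11431/1296

obs 1: x=-3 → posterior Inverse-Gamma(13/2, 35/3)
obs 2: x=6 → posterior Inverse-Gamma(7, 145/6)
obs 3: x=3/2 → posterior Inverse-Gamma(15/2, 583/24)
obs 4: x=-4 → posterior Inverse-Gamma(8, 883/24)
obs 5: x=-3 → posterior Inverse-Gamma(17/2, 1075/24)
obs 6: x=6 → posterior Inverse-Gamma(9, 1375/24)
obs 7: x=4 → posterior Inverse-Gamma(19/2, 1483/24)
obs 8: x=-4 → posterior Inverse-Gamma(10, 1783/24)
obs 9: x=-4 → posterior Inverse-Gamma(21/2, 2083/24)
obs 10: x=3 → posterior Inverse-Gamma(11, 2131/24)
obs 11: x=-6 → posterior Inverse-Gamma(23/2, 2719/24)
obs 12: x=-7/4 → posterior Inverse-Gamma(12, 11239/96)
obs 13: x=-1 → posterior Inverse-Gamma(25/2, 11431/96)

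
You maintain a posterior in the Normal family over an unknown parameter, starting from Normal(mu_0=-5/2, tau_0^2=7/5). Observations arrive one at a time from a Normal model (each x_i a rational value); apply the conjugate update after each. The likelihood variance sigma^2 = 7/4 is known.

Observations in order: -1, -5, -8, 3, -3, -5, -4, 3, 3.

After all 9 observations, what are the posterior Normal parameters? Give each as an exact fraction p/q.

mu_0=-161/82, tau_0^2=7/41

obs 1: x=-1 → posterior Normal(-11/6, 7/9)
obs 2: x=-5 → posterior Normal(-73/26, 7/13)
obs 3: x=-8 → posterior Normal(-137/34, 7/17)
obs 4: x=3 → posterior Normal(-113/42, 1/3)
obs 5: x=-3 → posterior Normal(-137/50, 7/25)
obs 6: x=-5 → posterior Normal(-177/58, 7/29)
obs 7: x=-4 → posterior Normal(-19/6, 7/33)
obs 8: x=3 → posterior Normal(-5/2, 7/37)
obs 9: x=3 → posterior Normal(-161/82, 7/41)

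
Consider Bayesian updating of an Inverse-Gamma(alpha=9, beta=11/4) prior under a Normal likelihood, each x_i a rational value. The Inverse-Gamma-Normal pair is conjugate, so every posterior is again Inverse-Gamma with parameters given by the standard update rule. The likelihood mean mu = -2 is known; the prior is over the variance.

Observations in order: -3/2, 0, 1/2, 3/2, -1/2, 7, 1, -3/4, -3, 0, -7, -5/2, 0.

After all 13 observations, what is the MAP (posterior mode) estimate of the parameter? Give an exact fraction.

2501/528

obs 1: x=-3/2 → posterior Inverse-Gamma(19/2, 23/8)
obs 2: x=0 → posterior Inverse-Gamma(10, 39/8)
obs 3: x=1/2 → posterior Inverse-Gamma(21/2, 8)
obs 4: x=3/2 → posterior Inverse-Gamma(11, 113/8)
obs 5: x=-1/2 → posterior Inverse-Gamma(23/2, 61/4)
obs 6: x=7 → posterior Inverse-Gamma(12, 223/4)
obs 7: x=1 → posterior Inverse-Gamma(25/2, 241/4)
obs 8: x=-3/4 → posterior Inverse-Gamma(13, 1953/32)
obs 9: x=-3 → posterior Inverse-Gamma(27/2, 1969/32)
obs 10: x=0 → posterior Inverse-Gamma(14, 2033/32)
obs 11: x=-7 → posterior Inverse-Gamma(29/2, 2433/32)
obs 12: x=-5/2 → posterior Inverse-Gamma(15, 2437/32)
obs 13: x=0 → posterior Inverse-Gamma(31/2, 2501/32)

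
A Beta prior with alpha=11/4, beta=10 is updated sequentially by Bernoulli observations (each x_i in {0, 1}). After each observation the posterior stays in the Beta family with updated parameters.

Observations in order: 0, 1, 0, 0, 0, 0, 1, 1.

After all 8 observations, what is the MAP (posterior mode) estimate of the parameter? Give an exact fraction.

19/75

obs 1: x=0 → posterior Beta(11/4, 11)
obs 2: x=1 → posterior Beta(15/4, 11)
obs 3: x=0 → posterior Beta(15/4, 12)
obs 4: x=0 → posterior Beta(15/4, 13)
obs 5: x=0 → posterior Beta(15/4, 14)
obs 6: x=0 → posterior Beta(15/4, 15)
obs 7: x=1 → posterior Beta(19/4, 15)
obs 8: x=1 → posterior Beta(23/4, 15)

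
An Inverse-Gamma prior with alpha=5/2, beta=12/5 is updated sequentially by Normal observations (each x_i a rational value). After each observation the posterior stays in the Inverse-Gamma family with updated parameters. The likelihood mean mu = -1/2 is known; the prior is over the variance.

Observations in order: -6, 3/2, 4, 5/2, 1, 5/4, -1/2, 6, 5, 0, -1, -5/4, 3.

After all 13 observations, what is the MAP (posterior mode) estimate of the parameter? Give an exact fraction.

obs 1: x=-6 → posterior Inverse-Gamma(3, 701/40)
obs 2: x=3/2 → posterior Inverse-Gamma(7/2, 781/40)
obs 3: x=4 → posterior Inverse-Gamma(4, 593/20)
obs 4: x=5/2 → posterior Inverse-Gamma(9/2, 683/20)
obs 5: x=1 → posterior Inverse-Gamma(5, 1411/40)
obs 6: x=5/4 → posterior Inverse-Gamma(11/2, 5889/160)
obs 7: x=-1/2 → posterior Inverse-Gamma(6, 5889/160)
obs 8: x=6 → posterior Inverse-Gamma(13/2, 9269/160)
obs 9: x=5 → posterior Inverse-Gamma(7, 11689/160)
obs 10: x=0 → posterior Inverse-Gamma(15/2, 11709/160)
obs 11: x=-1 → posterior Inverse-Gamma(8, 11729/160)
obs 12: x=-5/4 → posterior Inverse-Gamma(17/2, 5887/80)
obs 13: x=3 → posterior Inverse-Gamma(9, 6377/80)

6377/800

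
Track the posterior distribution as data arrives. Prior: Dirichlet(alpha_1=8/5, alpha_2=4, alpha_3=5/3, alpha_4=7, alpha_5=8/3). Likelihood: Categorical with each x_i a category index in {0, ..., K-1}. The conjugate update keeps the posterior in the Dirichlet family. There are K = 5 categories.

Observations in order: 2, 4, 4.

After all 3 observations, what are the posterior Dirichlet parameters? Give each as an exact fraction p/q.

alpha_1=8/5, alpha_2=4, alpha_3=8/3, alpha_4=7, alpha_5=14/3

obs 1: x=2 → posterior Dirichlet(8/5, 4, 8/3, 7, 8/3)
obs 2: x=4 → posterior Dirichlet(8/5, 4, 8/3, 7, 11/3)
obs 3: x=4 → posterior Dirichlet(8/5, 4, 8/3, 7, 14/3)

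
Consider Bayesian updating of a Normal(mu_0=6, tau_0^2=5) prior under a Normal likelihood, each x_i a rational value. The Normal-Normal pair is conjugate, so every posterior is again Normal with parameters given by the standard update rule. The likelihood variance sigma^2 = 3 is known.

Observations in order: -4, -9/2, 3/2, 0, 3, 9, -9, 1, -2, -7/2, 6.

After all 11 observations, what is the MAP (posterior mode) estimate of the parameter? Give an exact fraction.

obs 1: x=-4 → posterior Normal(-1/4, 15/8)
obs 2: x=-9/2 → posterior Normal(-49/26, 15/13)
obs 3: x=3/2 → posterior Normal(-17/18, 5/6)
obs 4: x=0 → posterior Normal(-17/23, 15/23)
obs 5: x=3 → posterior Normal(-1/14, 15/28)
obs 6: x=9 → posterior Normal(43/33, 5/11)
obs 7: x=-9 → posterior Normal(-1/19, 15/38)
obs 8: x=1 → posterior Normal(3/43, 15/43)
obs 9: x=-2 → posterior Normal(-7/48, 5/16)
obs 10: x=-7/2 → posterior Normal(-49/106, 15/53)
obs 11: x=6 → posterior Normal(11/116, 15/58)

11/116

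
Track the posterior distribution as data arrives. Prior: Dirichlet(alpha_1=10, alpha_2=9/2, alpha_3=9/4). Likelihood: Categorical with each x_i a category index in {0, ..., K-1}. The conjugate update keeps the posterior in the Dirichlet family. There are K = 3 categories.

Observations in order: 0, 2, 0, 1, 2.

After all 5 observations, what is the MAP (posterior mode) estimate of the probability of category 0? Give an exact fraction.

obs 1: x=0 → posterior Dirichlet(11, 9/2, 9/4)
obs 2: x=2 → posterior Dirichlet(11, 9/2, 13/4)
obs 3: x=0 → posterior Dirichlet(12, 9/2, 13/4)
obs 4: x=1 → posterior Dirichlet(12, 11/2, 13/4)
obs 5: x=2 → posterior Dirichlet(12, 11/2, 17/4)

44/75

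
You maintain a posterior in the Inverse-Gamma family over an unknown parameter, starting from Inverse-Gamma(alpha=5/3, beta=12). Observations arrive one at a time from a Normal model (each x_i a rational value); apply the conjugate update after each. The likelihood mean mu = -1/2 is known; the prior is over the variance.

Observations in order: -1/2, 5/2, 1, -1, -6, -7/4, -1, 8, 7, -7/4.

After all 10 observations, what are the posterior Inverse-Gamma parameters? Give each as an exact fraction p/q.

obs 1: x=-1/2 → posterior Inverse-Gamma(13/6, 12)
obs 2: x=5/2 → posterior Inverse-Gamma(8/3, 33/2)
obs 3: x=1 → posterior Inverse-Gamma(19/6, 141/8)
obs 4: x=-1 → posterior Inverse-Gamma(11/3, 71/4)
obs 5: x=-6 → posterior Inverse-Gamma(25/6, 263/8)
obs 6: x=-7/4 → posterior Inverse-Gamma(14/3, 1077/32)
obs 7: x=-1 → posterior Inverse-Gamma(31/6, 1081/32)
obs 8: x=8 → posterior Inverse-Gamma(17/3, 2237/32)
obs 9: x=7 → posterior Inverse-Gamma(37/6, 3137/32)
obs 10: x=-7/4 → posterior Inverse-Gamma(20/3, 1581/16)

alpha=20/3, beta=1581/16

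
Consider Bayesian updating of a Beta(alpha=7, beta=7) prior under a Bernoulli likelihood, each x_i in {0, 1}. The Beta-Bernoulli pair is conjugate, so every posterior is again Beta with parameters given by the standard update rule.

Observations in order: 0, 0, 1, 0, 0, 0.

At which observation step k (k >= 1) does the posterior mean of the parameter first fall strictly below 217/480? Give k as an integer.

k = 2

obs 1: x=0 → posterior Beta(7, 8)
obs 2: x=0 → posterior Beta(7, 9)
obs 3: x=1 → posterior Beta(8, 9)
obs 4: x=0 → posterior Beta(8, 10)
obs 5: x=0 → posterior Beta(8, 11)
obs 6: x=0 → posterior Beta(8, 12)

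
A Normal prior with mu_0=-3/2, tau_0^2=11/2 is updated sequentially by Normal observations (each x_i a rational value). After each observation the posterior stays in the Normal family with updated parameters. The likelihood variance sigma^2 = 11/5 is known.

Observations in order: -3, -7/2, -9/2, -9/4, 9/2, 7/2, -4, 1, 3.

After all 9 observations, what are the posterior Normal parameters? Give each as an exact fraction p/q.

obs 1: x=-3 → posterior Normal(-18/7, 11/7)
obs 2: x=-7/2 → posterior Normal(-71/24, 11/12)
obs 3: x=-9/2 → posterior Normal(-58/17, 11/17)
obs 4: x=-9/4 → posterior Normal(-277/88, 1/2)
obs 5: x=9/2 → posterior Normal(-187/108, 11/27)
obs 6: x=7/2 → posterior Normal(-117/128, 11/32)
obs 7: x=-4 → posterior Normal(-197/148, 11/37)
obs 8: x=1 → posterior Normal(-59/56, 11/42)
obs 9: x=3 → posterior Normal(-117/188, 11/47)

mu_0=-117/188, tau_0^2=11/47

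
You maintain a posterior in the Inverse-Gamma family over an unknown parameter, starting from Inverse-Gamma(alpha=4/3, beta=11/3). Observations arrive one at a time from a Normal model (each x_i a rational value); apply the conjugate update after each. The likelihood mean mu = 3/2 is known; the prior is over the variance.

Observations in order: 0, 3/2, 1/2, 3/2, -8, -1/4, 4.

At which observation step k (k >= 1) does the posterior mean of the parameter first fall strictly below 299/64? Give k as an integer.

obs 1: x=0 → posterior Inverse-Gamma(11/6, 115/24)
obs 2: x=3/2 → posterior Inverse-Gamma(7/3, 115/24)
obs 3: x=1/2 → posterior Inverse-Gamma(17/6, 127/24)
obs 4: x=3/2 → posterior Inverse-Gamma(10/3, 127/24)
obs 5: x=-8 → posterior Inverse-Gamma(23/6, 605/12)
obs 6: x=-1/4 → posterior Inverse-Gamma(13/3, 4987/96)
obs 7: x=4 → posterior Inverse-Gamma(29/6, 5287/96)

k = 2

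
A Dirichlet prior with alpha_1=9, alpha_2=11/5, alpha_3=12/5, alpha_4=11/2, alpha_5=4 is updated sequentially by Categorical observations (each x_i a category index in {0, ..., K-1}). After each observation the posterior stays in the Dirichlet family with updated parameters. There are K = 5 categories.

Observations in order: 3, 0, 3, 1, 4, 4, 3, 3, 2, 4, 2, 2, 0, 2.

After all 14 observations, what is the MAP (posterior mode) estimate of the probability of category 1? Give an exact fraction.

22/321

obs 1: x=3 → posterior Dirichlet(9, 11/5, 12/5, 13/2, 4)
obs 2: x=0 → posterior Dirichlet(10, 11/5, 12/5, 13/2, 4)
obs 3: x=3 → posterior Dirichlet(10, 11/5, 12/5, 15/2, 4)
obs 4: x=1 → posterior Dirichlet(10, 16/5, 12/5, 15/2, 4)
obs 5: x=4 → posterior Dirichlet(10, 16/5, 12/5, 15/2, 5)
obs 6: x=4 → posterior Dirichlet(10, 16/5, 12/5, 15/2, 6)
obs 7: x=3 → posterior Dirichlet(10, 16/5, 12/5, 17/2, 6)
obs 8: x=3 → posterior Dirichlet(10, 16/5, 12/5, 19/2, 6)
obs 9: x=2 → posterior Dirichlet(10, 16/5, 17/5, 19/2, 6)
obs 10: x=4 → posterior Dirichlet(10, 16/5, 17/5, 19/2, 7)
obs 11: x=2 → posterior Dirichlet(10, 16/5, 22/5, 19/2, 7)
obs 12: x=2 → posterior Dirichlet(10, 16/5, 27/5, 19/2, 7)
obs 13: x=0 → posterior Dirichlet(11, 16/5, 27/5, 19/2, 7)
obs 14: x=2 → posterior Dirichlet(11, 16/5, 32/5, 19/2, 7)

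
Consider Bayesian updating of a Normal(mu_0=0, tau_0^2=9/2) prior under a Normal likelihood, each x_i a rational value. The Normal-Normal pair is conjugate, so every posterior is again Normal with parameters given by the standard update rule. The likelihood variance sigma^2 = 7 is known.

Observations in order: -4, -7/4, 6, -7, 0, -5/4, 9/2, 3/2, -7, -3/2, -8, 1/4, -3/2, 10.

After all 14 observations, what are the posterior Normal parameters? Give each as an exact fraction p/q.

obs 1: x=-4 → posterior Normal(-36/23, 63/23)
obs 2: x=-7/4 → posterior Normal(-207/128, 63/32)
obs 3: x=6 → posterior Normal(9/164, 63/41)
obs 4: x=-7 → posterior Normal(-243/200, 63/50)
obs 5: x=0 → posterior Normal(-243/236, 63/59)
obs 6: x=-5/4 → posterior Normal(-18/17, 63/68)
obs 7: x=9/2 → posterior Normal(-9/22, 9/11)
obs 8: x=3/2 → posterior Normal(-9/43, 63/86)
obs 9: x=-7 → posterior Normal(-81/95, 63/95)
obs 10: x=-3/2 → posterior Normal(-189/208, 63/104)
obs 11: x=-8 → posterior Normal(-333/226, 63/113)
obs 12: x=1/4 → posterior Normal(-657/488, 63/122)
obs 13: x=-3/2 → posterior Normal(-711/524, 63/131)
obs 14: x=10 → posterior Normal(-351/560, 9/20)

mu_0=-351/560, tau_0^2=9/20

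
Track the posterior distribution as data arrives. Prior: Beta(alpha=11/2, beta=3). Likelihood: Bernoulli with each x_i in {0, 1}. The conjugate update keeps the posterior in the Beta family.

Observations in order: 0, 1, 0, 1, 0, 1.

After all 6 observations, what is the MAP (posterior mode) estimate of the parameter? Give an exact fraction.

3/5

obs 1: x=0 → posterior Beta(11/2, 4)
obs 2: x=1 → posterior Beta(13/2, 4)
obs 3: x=0 → posterior Beta(13/2, 5)
obs 4: x=1 → posterior Beta(15/2, 5)
obs 5: x=0 → posterior Beta(15/2, 6)
obs 6: x=1 → posterior Beta(17/2, 6)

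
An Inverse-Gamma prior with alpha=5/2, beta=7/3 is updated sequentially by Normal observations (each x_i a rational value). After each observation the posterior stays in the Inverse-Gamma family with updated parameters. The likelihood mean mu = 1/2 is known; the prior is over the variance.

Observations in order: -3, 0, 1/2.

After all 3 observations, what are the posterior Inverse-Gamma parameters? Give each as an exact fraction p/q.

alpha=4, beta=103/12

obs 1: x=-3 → posterior Inverse-Gamma(3, 203/24)
obs 2: x=0 → posterior Inverse-Gamma(7/2, 103/12)
obs 3: x=1/2 → posterior Inverse-Gamma(4, 103/12)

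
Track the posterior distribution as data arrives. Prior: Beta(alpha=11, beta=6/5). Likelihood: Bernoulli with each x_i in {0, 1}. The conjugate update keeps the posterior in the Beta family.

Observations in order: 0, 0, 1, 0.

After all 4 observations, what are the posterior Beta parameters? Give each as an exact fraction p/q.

alpha=12, beta=21/5

obs 1: x=0 → posterior Beta(11, 11/5)
obs 2: x=0 → posterior Beta(11, 16/5)
obs 3: x=1 → posterior Beta(12, 16/5)
obs 4: x=0 → posterior Beta(12, 21/5)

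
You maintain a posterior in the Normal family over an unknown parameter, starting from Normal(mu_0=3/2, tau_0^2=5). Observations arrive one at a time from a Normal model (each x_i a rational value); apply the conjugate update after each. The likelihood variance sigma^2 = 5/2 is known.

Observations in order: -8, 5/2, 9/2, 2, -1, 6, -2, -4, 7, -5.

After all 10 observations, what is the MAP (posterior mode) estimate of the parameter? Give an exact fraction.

11/42

obs 1: x=-8 → posterior Normal(-29/6, 5/3)
obs 2: x=5/2 → posterior Normal(-19/10, 1)
obs 3: x=9/2 → posterior Normal(-1/14, 5/7)
obs 4: x=2 → posterior Normal(7/18, 5/9)
obs 5: x=-1 → posterior Normal(3/22, 5/11)
obs 6: x=6 → posterior Normal(27/26, 5/13)
obs 7: x=-2 → posterior Normal(19/30, 1/3)
obs 8: x=-4 → posterior Normal(3/34, 5/17)
obs 9: x=7 → posterior Normal(31/38, 5/19)
obs 10: x=-5 → posterior Normal(11/42, 5/21)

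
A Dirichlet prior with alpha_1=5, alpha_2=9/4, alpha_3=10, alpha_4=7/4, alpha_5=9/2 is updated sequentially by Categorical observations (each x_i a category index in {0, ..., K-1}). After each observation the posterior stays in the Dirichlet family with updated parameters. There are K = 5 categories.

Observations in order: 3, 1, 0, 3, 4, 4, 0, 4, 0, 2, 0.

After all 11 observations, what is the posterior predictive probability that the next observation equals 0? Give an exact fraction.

obs 1: x=3 → posterior Dirichlet(5, 9/4, 10, 11/4, 9/2)
obs 2: x=1 → posterior Dirichlet(5, 13/4, 10, 11/4, 9/2)
obs 3: x=0 → posterior Dirichlet(6, 13/4, 10, 11/4, 9/2)
obs 4: x=3 → posterior Dirichlet(6, 13/4, 10, 15/4, 9/2)
obs 5: x=4 → posterior Dirichlet(6, 13/4, 10, 15/4, 11/2)
obs 6: x=4 → posterior Dirichlet(6, 13/4, 10, 15/4, 13/2)
obs 7: x=0 → posterior Dirichlet(7, 13/4, 10, 15/4, 13/2)
obs 8: x=4 → posterior Dirichlet(7, 13/4, 10, 15/4, 15/2)
obs 9: x=0 → posterior Dirichlet(8, 13/4, 10, 15/4, 15/2)
obs 10: x=2 → posterior Dirichlet(8, 13/4, 11, 15/4, 15/2)
obs 11: x=0 → posterior Dirichlet(9, 13/4, 11, 15/4, 15/2)

6/23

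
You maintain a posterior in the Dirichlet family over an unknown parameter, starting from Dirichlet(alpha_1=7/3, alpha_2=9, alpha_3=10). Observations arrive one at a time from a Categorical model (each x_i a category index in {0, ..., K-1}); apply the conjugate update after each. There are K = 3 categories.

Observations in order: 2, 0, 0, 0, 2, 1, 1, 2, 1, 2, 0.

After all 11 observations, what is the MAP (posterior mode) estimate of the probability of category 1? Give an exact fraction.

3/8

obs 1: x=2 → posterior Dirichlet(7/3, 9, 11)
obs 2: x=0 → posterior Dirichlet(10/3, 9, 11)
obs 3: x=0 → posterior Dirichlet(13/3, 9, 11)
obs 4: x=0 → posterior Dirichlet(16/3, 9, 11)
obs 5: x=2 → posterior Dirichlet(16/3, 9, 12)
obs 6: x=1 → posterior Dirichlet(16/3, 10, 12)
obs 7: x=1 → posterior Dirichlet(16/3, 11, 12)
obs 8: x=2 → posterior Dirichlet(16/3, 11, 13)
obs 9: x=1 → posterior Dirichlet(16/3, 12, 13)
obs 10: x=2 → posterior Dirichlet(16/3, 12, 14)
obs 11: x=0 → posterior Dirichlet(19/3, 12, 14)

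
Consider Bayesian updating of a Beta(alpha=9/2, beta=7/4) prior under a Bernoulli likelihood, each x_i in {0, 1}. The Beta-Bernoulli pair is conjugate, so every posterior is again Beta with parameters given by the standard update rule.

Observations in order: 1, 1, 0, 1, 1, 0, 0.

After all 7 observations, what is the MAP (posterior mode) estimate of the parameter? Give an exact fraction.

2/3

obs 1: x=1 → posterior Beta(11/2, 7/4)
obs 2: x=1 → posterior Beta(13/2, 7/4)
obs 3: x=0 → posterior Beta(13/2, 11/4)
obs 4: x=1 → posterior Beta(15/2, 11/4)
obs 5: x=1 → posterior Beta(17/2, 11/4)
obs 6: x=0 → posterior Beta(17/2, 15/4)
obs 7: x=0 → posterior Beta(17/2, 19/4)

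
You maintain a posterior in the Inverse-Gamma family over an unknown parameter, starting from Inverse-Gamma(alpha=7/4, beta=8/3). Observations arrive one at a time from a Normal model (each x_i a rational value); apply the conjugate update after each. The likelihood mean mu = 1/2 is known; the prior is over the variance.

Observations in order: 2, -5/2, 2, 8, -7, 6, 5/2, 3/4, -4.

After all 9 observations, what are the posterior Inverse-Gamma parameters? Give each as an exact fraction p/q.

obs 1: x=2 → posterior Inverse-Gamma(9/4, 91/24)
obs 2: x=-5/2 → posterior Inverse-Gamma(11/4, 199/24)
obs 3: x=2 → posterior Inverse-Gamma(13/4, 113/12)
obs 4: x=8 → posterior Inverse-Gamma(15/4, 901/24)
obs 5: x=-7 → posterior Inverse-Gamma(17/4, 197/3)
obs 6: x=6 → posterior Inverse-Gamma(19/4, 1939/24)
obs 7: x=5/2 → posterior Inverse-Gamma(21/4, 1987/24)
obs 8: x=3/4 → posterior Inverse-Gamma(23/4, 7951/96)
obs 9: x=-4 → posterior Inverse-Gamma(25/4, 8923/96)

alpha=25/4, beta=8923/96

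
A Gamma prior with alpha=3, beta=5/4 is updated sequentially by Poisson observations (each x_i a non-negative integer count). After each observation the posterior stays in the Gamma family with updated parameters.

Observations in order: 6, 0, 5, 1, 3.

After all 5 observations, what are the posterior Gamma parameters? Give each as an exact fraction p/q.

obs 1: x=6 → posterior Gamma(9, 9/4)
obs 2: x=0 → posterior Gamma(9, 13/4)
obs 3: x=5 → posterior Gamma(14, 17/4)
obs 4: x=1 → posterior Gamma(15, 21/4)
obs 5: x=3 → posterior Gamma(18, 25/4)

alpha=18, beta=25/4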